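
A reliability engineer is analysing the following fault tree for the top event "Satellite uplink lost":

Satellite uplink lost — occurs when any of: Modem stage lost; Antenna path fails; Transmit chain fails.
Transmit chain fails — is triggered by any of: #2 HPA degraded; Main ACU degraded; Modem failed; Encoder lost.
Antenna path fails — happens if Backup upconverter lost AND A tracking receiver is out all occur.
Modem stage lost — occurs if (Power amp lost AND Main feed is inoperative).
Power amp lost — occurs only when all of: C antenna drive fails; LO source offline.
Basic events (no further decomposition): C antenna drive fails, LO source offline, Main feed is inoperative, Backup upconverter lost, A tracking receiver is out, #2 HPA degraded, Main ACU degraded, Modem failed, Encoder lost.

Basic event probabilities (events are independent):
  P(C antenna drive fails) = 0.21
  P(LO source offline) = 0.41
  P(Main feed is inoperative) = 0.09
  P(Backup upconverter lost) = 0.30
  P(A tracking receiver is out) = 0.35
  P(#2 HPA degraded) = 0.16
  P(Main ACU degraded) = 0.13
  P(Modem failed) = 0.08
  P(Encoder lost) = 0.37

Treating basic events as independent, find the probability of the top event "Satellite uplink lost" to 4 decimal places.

P(Power amp lost) [AND] = 0.21 × 0.41 = 0.086100
P(Modem stage lost) [AND] = 0.086100 × 0.09 = 0.007749
P(Antenna path fails) [AND] = 0.30 × 0.35 = 0.105000
P(Transmit chain fails) [OR] = 1 − (1−0.16) × (1−0.13) × (1−0.08) × (1−0.37) = 0.576428
P(Satellite uplink lost) [OR] = 1 − (1−0.007749) × (1−0.105000) × (1−0.576428) = 0.623841
Rounded to 4 decimal places: P(Satellite uplink lost) ≈ 0.6238.

0.6238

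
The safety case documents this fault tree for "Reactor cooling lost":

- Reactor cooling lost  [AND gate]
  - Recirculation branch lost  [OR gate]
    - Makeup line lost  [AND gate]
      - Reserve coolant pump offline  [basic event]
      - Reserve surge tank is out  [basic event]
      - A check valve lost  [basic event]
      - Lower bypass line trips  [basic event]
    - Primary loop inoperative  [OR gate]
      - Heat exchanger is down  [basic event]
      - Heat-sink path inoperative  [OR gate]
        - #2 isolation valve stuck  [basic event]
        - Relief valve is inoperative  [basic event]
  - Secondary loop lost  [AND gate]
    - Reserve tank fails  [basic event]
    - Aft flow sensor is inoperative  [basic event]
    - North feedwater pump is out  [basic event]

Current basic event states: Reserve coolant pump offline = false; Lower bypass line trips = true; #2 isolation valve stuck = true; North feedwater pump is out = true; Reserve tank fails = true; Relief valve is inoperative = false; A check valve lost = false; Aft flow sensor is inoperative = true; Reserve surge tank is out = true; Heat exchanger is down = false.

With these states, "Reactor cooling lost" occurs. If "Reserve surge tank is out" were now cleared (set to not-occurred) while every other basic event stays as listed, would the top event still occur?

Yes

Counterfactual: set "Reserve surge tank is out" to not occurred.
Makeup line lost [AND]: Reserve coolant pump offline=not, Reserve surge tank is out=not, A check valve lost=not, Lower bypass line trips=occurs → not all inputs occur → does not occur.
Heat-sink path inoperative [OR]: #2 isolation valve stuck=occurs, Relief valve is inoperative=not → at least one input occurs → occurs.
Primary loop inoperative [OR]: Heat exchanger is down=not, Heat-sink path inoperative=occurs → at least one input occurs → occurs.
Recirculation branch lost [OR]: Makeup line lost=not, Primary loop inoperative=occurs → at least one input occurs → occurs.
Secondary loop lost [AND]: Reserve tank fails=occurs, Aft flow sensor is inoperative=occurs, North feedwater pump is out=occurs → all inputs occur → occurs.
Reactor cooling lost [AND]: Recirculation branch lost=occurs, Secondary loop lost=occurs → all inputs occur → occurs.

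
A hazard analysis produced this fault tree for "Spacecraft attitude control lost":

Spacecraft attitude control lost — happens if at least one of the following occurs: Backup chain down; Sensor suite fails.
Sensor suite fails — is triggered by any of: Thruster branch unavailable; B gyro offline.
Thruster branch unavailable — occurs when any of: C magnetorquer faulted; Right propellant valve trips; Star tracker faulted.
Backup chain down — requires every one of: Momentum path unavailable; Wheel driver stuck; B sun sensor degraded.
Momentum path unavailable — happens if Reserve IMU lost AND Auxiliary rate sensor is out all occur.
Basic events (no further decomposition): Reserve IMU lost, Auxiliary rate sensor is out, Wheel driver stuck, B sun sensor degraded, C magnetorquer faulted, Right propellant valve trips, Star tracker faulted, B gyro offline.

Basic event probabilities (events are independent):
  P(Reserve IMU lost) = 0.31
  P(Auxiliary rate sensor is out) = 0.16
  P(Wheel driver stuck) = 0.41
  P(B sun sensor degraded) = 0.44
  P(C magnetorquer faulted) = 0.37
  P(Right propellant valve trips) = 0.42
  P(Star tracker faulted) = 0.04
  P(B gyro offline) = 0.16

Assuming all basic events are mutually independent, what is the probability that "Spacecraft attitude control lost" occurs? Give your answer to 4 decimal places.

0.7080

P(Momentum path unavailable) [AND] = 0.31 × 0.16 = 0.049600
P(Backup chain down) [AND] = 0.049600 × 0.41 × 0.44 = 0.008948
P(Thruster branch unavailable) [OR] = 1 − (1−0.37) × (1−0.42) × (1−0.04) = 0.649216
P(Sensor suite fails) [OR] = 1 − (1−0.649216) × (1−0.16) = 0.705341
P(Spacecraft attitude control lost) [OR] = 1 − (1−0.008948) × (1−0.705341) = 0.707978
Rounded to 4 decimal places: P(Spacecraft attitude control lost) ≈ 0.7080.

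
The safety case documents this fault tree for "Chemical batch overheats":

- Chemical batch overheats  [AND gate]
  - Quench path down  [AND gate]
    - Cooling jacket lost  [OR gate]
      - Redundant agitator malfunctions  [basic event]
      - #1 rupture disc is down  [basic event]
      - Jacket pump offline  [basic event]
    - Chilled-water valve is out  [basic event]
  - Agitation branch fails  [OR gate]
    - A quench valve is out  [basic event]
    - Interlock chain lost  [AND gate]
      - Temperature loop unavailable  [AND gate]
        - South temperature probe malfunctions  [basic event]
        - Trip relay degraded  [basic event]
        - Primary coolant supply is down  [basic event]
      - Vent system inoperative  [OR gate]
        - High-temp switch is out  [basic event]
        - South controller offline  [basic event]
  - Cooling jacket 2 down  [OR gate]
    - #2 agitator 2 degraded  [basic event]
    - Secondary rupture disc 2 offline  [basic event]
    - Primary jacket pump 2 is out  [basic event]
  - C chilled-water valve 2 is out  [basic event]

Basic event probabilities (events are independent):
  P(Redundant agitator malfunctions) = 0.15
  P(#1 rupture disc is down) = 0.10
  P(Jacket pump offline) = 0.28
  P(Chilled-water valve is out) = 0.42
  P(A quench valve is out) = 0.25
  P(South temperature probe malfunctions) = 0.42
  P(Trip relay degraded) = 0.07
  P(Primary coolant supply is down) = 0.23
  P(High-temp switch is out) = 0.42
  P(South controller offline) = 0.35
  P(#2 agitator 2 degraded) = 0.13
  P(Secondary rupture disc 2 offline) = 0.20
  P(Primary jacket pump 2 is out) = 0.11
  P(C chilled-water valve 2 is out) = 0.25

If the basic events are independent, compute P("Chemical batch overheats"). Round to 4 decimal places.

0.0045

P(Cooling jacket lost) [OR] = 1 − (1−0.15) × (1−0.10) × (1−0.28) = 0.449200
P(Quench path down) [AND] = 0.449200 × 0.42 = 0.188664
P(Temperature loop unavailable) [AND] = 0.42 × 0.07 × 0.23 = 0.006762
P(Vent system inoperative) [OR] = 1 − (1−0.42) × (1−0.35) = 0.623000
P(Interlock chain lost) [AND] = 0.006762 × 0.623000 = 0.004213
P(Agitation branch fails) [OR] = 1 − (1−0.25) × (1−0.004213) = 0.253160
P(Cooling jacket 2 down) [OR] = 1 − (1−0.13) × (1−0.20) × (1−0.11) = 0.380560
P(Chemical batch overheats) [AND] = 0.188664 × 0.253160 × 0.380560 × 0.25 = 0.004544
Rounded to 4 decimal places: P(Chemical batch overheats) ≈ 0.0045.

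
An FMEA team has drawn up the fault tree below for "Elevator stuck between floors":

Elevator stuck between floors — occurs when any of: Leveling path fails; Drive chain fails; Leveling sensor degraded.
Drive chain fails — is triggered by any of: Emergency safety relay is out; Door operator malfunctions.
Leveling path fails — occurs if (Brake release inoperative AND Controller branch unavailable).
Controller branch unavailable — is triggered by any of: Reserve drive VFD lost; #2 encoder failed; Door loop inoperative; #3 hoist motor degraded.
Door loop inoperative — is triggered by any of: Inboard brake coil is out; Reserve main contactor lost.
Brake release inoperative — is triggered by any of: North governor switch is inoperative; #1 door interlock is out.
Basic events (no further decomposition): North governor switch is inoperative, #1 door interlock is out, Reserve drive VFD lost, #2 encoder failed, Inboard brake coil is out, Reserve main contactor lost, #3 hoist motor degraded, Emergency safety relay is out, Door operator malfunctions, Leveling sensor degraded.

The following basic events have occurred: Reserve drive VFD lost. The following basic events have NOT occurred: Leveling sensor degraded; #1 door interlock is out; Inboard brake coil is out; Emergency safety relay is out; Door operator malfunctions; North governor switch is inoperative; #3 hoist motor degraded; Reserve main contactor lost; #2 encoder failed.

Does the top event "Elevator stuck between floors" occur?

No

Brake release inoperative [OR]: North governor switch is inoperative=not, #1 door interlock is out=not → no input occurs → does not occur.
Door loop inoperative [OR]: Inboard brake coil is out=not, Reserve main contactor lost=not → no input occurs → does not occur.
Controller branch unavailable [OR]: Reserve drive VFD lost=occurs, #2 encoder failed=not, Door loop inoperative=not, #3 hoist motor degraded=not → at least one input occurs → occurs.
Leveling path fails [AND]: Brake release inoperative=not, Controller branch unavailable=occurs → not all inputs occur → does not occur.
Drive chain fails [OR]: Emergency safety relay is out=not, Door operator malfunctions=not → no input occurs → does not occur.
Elevator stuck between floors [OR]: Leveling path fails=not, Drive chain fails=not, Leveling sensor degraded=not → no input occurs → does not occur.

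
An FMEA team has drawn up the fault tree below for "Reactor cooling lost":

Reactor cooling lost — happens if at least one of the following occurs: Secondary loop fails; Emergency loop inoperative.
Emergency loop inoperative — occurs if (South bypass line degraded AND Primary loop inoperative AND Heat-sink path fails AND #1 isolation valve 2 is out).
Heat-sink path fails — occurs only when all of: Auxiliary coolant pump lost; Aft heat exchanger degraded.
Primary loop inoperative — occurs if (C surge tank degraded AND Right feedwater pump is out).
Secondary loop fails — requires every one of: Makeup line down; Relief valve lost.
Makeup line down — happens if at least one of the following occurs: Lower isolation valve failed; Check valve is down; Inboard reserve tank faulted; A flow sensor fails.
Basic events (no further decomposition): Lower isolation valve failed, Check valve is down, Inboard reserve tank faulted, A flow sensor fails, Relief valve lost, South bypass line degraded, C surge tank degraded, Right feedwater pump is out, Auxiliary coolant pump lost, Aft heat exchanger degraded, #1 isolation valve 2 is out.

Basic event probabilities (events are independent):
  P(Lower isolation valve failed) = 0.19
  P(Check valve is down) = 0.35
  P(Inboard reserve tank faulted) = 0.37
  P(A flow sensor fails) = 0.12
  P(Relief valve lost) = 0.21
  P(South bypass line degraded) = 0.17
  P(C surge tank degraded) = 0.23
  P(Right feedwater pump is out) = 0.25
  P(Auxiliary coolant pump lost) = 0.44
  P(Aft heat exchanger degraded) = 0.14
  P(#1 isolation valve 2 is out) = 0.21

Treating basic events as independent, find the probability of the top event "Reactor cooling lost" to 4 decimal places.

P(Makeup line down) [OR] = 1 − (1−0.19) × (1−0.35) × (1−0.37) × (1−0.12) = 0.708108
P(Secondary loop fails) [AND] = 0.708108 × 0.21 = 0.148703
P(Primary loop inoperative) [AND] = 0.23 × 0.25 = 0.057500
P(Heat-sink path fails) [AND] = 0.44 × 0.14 = 0.061600
P(Emergency loop inoperative) [AND] = 0.17 × 0.057500 × 0.061600 × 0.21 = 0.000126
P(Reactor cooling lost) [OR] = 1 − (1−0.148703) × (1−0.000126) = 0.148810
Rounded to 4 decimal places: P(Reactor cooling lost) ≈ 0.1488.

0.1488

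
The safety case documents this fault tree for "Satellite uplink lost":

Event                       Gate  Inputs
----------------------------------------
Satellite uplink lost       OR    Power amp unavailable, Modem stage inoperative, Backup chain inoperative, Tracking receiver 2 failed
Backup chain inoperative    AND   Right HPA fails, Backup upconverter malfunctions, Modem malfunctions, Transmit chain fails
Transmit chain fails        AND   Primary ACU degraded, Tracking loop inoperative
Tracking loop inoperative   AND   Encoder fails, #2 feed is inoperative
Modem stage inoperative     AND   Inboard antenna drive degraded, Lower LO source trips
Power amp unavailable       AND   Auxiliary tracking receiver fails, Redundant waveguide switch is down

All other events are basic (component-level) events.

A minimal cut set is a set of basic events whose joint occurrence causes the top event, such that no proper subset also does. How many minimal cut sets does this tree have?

4

Power amp unavailable [AND]: one cut set from each child combined → 1 × 1 = 1 cut set(s).
Modem stage inoperative [AND]: one cut set from each child combined → 1 × 1 = 1 cut set(s).
Tracking loop inoperative [AND]: one cut set from each child combined → 1 × 1 = 1 cut set(s).
Transmit chain fails [AND]: one cut set from each child combined → 1 × 1 = 1 cut set(s).
Backup chain inoperative [AND]: one cut set from each child combined → 1 × 1 × 1 × 1 = 1 cut set(s).
Satellite uplink lost [OR]: union of children's cut sets → 4 cut set(s).
Minimal cut sets: {Auxiliary tracking receiver fails, Redundant waveguide switch is down}; {Inboard antenna drive degraded, Lower LO source trips}; {#2 feed is inoperative, Backup upconverter malfunctions, Encoder fails, Modem malfunctions, Primary ACU degraded, Right HPA fails}; {Tracking receiver 2 failed}.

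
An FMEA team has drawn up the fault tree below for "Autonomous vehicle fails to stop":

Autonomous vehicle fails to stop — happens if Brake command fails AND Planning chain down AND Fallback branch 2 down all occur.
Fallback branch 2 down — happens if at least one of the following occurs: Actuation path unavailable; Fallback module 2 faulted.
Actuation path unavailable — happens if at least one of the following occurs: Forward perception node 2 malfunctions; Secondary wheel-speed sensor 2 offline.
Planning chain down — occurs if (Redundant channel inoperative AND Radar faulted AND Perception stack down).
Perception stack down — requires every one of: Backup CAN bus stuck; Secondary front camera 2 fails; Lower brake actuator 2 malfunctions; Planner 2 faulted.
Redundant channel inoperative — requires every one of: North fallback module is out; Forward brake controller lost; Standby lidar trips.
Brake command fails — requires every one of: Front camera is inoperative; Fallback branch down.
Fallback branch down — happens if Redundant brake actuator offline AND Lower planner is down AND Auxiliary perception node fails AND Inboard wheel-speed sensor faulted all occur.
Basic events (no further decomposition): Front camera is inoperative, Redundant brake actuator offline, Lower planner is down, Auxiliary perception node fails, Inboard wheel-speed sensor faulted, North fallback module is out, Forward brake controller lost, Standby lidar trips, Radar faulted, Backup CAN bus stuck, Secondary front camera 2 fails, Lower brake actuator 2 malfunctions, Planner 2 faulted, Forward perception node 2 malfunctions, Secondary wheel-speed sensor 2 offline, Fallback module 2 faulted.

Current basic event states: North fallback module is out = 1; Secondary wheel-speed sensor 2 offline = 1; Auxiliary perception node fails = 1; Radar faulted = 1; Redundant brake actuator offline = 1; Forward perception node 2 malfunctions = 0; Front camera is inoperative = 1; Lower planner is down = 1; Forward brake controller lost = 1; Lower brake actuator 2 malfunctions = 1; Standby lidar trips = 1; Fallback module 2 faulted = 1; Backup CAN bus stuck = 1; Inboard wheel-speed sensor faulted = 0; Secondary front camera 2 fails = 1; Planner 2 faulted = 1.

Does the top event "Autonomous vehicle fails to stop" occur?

Fallback branch down [AND]: Redundant brake actuator offline=occurs, Lower planner is down=occurs, Auxiliary perception node fails=occurs, Inboard wheel-speed sensor faulted=not → not all inputs occur → does not occur.
Brake command fails [AND]: Front camera is inoperative=occurs, Fallback branch down=not → not all inputs occur → does not occur.
Redundant channel inoperative [AND]: North fallback module is out=occurs, Forward brake controller lost=occurs, Standby lidar trips=occurs → all inputs occur → occurs.
Perception stack down [AND]: Backup CAN bus stuck=occurs, Secondary front camera 2 fails=occurs, Lower brake actuator 2 malfunctions=occurs, Planner 2 faulted=occurs → all inputs occur → occurs.
Planning chain down [AND]: Redundant channel inoperative=occurs, Radar faulted=occurs, Perception stack down=occurs → all inputs occur → occurs.
Actuation path unavailable [OR]: Forward perception node 2 malfunctions=not, Secondary wheel-speed sensor 2 offline=occurs → at least one input occurs → occurs.
Fallback branch 2 down [OR]: Actuation path unavailable=occurs, Fallback module 2 faulted=occurs → at least one input occurs → occurs.
Autonomous vehicle fails to stop [AND]: Brake command fails=not, Planning chain down=occurs, Fallback branch 2 down=occurs → not all inputs occur → does not occur.

No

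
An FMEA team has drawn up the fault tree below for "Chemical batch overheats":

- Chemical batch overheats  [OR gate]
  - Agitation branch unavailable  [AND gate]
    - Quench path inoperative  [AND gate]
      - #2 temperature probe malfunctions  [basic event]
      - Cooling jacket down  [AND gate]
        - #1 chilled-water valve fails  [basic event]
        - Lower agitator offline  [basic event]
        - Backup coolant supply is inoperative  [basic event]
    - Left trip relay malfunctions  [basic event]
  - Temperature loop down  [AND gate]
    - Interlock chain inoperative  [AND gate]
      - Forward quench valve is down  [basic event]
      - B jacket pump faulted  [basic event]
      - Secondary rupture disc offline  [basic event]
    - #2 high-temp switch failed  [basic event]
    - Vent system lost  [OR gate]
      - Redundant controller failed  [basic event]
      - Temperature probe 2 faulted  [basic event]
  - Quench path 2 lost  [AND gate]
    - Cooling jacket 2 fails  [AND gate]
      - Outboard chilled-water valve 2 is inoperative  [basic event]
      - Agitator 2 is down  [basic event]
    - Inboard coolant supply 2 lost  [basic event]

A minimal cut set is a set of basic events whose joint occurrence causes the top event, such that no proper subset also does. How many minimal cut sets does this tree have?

4

Cooling jacket down [AND]: one cut set from each child combined → 1 × 1 × 1 = 1 cut set(s).
Quench path inoperative [AND]: one cut set from each child combined → 1 × 1 = 1 cut set(s).
Agitation branch unavailable [AND]: one cut set from each child combined → 1 × 1 = 1 cut set(s).
Interlock chain inoperative [AND]: one cut set from each child combined → 1 × 1 × 1 = 1 cut set(s).
Vent system lost [OR]: union of children's cut sets → 2 cut set(s).
Temperature loop down [AND]: one cut set from each child combined → 1 × 1 × 2 = 2 cut set(s).
Cooling jacket 2 fails [AND]: one cut set from each child combined → 1 × 1 = 1 cut set(s).
Quench path 2 lost [AND]: one cut set from each child combined → 1 × 1 = 1 cut set(s).
Chemical batch overheats [OR]: union of children's cut sets → 4 cut set(s).
Minimal cut sets: {#1 chilled-water valve fails, #2 temperature probe malfunctions, Backup coolant supply is inoperative, Left trip relay malfunctions, Lower agitator offline}; {#2 high-temp switch failed, B jacket pump faulted, Forward quench valve is down, Redundant controller failed, Secondary rupture disc offline}; {#2 high-temp switch failed, B jacket pump faulted, Forward quench valve is down, Secondary rupture disc offline, Temperature probe 2 faulted}; {Agitator 2 is down, Inboard coolant supply 2 lost, Outboard chilled-water valve 2 is inoperative}.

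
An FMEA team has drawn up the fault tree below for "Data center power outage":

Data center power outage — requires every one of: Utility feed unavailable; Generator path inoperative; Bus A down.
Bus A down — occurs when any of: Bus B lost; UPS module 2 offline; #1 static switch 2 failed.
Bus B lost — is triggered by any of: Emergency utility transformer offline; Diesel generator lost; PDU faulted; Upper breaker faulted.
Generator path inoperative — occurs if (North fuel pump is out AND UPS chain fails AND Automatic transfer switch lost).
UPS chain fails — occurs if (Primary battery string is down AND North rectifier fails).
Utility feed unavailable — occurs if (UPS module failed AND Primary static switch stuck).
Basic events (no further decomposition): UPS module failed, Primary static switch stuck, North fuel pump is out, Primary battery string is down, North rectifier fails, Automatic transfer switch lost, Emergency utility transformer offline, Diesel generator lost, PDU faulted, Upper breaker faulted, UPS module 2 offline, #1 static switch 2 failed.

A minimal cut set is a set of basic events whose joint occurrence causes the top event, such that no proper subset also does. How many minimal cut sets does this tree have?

6

Utility feed unavailable [AND]: one cut set from each child combined → 1 × 1 = 1 cut set(s).
UPS chain fails [AND]: one cut set from each child combined → 1 × 1 = 1 cut set(s).
Generator path inoperative [AND]: one cut set from each child combined → 1 × 1 × 1 = 1 cut set(s).
Bus B lost [OR]: union of children's cut sets → 4 cut set(s).
Bus A down [OR]: union of children's cut sets → 6 cut set(s).
Data center power outage [AND]: one cut set from each child combined → 1 × 1 × 6 = 6 cut set(s).
Minimal cut sets: {Automatic transfer switch lost, Emergency utility transformer offline, North fuel pump is out, North rectifier fails, Primary battery string is down, Primary static switch stuck, UPS module failed}; {Automatic transfer switch lost, Diesel generator lost, North fuel pump is out, North rectifier fails, Primary battery string is down, Primary static switch stuck, UPS module failed}; {Automatic transfer switch lost, North fuel pump is out, North rectifier fails, PDU faulted, Primary battery string is down, Primary static switch stuck, UPS module failed}; {Automatic transfer switch lost, North fuel pump is out, North rectifier fails, Primary battery string is down, Primary static switch stuck, UPS module failed, Upper breaker faulted}; {Automatic transfer switch lost, North fuel pump is out, North rectifier fails, Primary battery string is down, Primary static switch stuck, UPS module 2 offline, UPS module failed}; {#1 static switch 2 failed, Automatic transfer switch lost, North fuel pump is out, North rectifier fails, Primary battery string is down, Primary static switch stuck, UPS module failed}.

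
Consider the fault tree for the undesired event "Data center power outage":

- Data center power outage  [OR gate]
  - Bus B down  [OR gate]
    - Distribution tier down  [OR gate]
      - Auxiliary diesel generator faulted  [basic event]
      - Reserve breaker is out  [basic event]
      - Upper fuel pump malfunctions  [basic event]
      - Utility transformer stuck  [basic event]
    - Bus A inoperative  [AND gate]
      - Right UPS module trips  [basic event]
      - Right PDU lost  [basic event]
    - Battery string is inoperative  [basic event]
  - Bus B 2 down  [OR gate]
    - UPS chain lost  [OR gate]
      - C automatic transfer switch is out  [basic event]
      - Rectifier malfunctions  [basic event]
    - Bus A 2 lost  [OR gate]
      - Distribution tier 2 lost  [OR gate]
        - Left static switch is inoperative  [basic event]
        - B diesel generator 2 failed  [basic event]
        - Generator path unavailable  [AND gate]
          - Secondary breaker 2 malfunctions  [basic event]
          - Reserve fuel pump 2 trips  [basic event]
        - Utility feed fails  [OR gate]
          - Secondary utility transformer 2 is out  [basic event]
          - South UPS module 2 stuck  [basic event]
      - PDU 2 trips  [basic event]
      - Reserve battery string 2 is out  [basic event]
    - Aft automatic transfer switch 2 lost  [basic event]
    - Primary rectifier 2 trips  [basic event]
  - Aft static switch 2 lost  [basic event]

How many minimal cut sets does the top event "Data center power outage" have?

18

Distribution tier down [OR]: union of children's cut sets → 4 cut set(s).
Bus A inoperative [AND]: one cut set from each child combined → 1 × 1 = 1 cut set(s).
Bus B down [OR]: union of children's cut sets → 6 cut set(s).
UPS chain lost [OR]: union of children's cut sets → 2 cut set(s).
Generator path unavailable [AND]: one cut set from each child combined → 1 × 1 = 1 cut set(s).
Utility feed fails [OR]: union of children's cut sets → 2 cut set(s).
Distribution tier 2 lost [OR]: union of children's cut sets → 5 cut set(s).
Bus A 2 lost [OR]: union of children's cut sets → 7 cut set(s).
Bus B 2 down [OR]: union of children's cut sets → 11 cut set(s).
Data center power outage [OR]: union of children's cut sets → 18 cut set(s).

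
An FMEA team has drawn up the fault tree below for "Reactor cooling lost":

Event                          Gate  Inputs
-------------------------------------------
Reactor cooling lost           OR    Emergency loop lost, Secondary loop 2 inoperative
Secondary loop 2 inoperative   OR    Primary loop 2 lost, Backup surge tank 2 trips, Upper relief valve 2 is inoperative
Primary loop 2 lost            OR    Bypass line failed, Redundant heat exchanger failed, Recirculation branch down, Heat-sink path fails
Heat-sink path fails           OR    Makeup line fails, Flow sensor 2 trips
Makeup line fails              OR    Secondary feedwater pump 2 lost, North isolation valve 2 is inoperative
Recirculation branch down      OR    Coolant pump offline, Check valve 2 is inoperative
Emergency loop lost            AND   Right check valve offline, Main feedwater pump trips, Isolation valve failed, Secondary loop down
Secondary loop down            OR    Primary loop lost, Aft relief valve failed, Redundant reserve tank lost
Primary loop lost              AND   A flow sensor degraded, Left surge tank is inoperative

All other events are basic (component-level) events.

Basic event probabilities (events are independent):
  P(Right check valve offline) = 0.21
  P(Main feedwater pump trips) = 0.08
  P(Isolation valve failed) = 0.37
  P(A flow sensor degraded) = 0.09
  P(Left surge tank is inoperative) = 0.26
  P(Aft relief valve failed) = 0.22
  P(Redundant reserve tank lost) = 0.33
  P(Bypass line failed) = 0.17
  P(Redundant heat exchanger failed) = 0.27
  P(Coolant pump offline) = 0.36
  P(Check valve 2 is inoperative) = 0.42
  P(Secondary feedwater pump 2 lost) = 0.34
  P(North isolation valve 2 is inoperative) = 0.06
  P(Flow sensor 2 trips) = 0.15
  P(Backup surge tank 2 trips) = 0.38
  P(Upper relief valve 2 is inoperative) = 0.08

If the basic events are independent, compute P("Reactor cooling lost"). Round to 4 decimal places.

0.9326

P(Primary loop lost) [AND] = 0.09 × 0.26 = 0.023400
P(Secondary loop down) [OR] = 1 − (1−0.023400) × (1−0.22) × (1−0.33) = 0.489629
P(Emergency loop lost) [AND] = 0.21 × 0.08 × 0.37 × 0.489629 = 0.003044
P(Recirculation branch down) [OR] = 1 − (1−0.36) × (1−0.42) = 0.628800
P(Makeup line fails) [OR] = 1 − (1−0.34) × (1−0.06) = 0.379600
P(Heat-sink path fails) [OR] = 1 − (1−0.379600) × (1−0.15) = 0.472660
P(Primary loop 2 lost) [OR] = 1 − (1−0.17) × (1−0.27) × (1−0.628800) × (1−0.472660) = 0.881396
P(Secondary loop 2 inoperative) [OR] = 1 − (1−0.881396) × (1−0.38) × (1−0.08) = 0.932348
P(Reactor cooling lost) [OR] = 1 − (1−0.003044) × (1−0.932348) = 0.932554
Rounded to 4 decimal places: P(Reactor cooling lost) ≈ 0.9326.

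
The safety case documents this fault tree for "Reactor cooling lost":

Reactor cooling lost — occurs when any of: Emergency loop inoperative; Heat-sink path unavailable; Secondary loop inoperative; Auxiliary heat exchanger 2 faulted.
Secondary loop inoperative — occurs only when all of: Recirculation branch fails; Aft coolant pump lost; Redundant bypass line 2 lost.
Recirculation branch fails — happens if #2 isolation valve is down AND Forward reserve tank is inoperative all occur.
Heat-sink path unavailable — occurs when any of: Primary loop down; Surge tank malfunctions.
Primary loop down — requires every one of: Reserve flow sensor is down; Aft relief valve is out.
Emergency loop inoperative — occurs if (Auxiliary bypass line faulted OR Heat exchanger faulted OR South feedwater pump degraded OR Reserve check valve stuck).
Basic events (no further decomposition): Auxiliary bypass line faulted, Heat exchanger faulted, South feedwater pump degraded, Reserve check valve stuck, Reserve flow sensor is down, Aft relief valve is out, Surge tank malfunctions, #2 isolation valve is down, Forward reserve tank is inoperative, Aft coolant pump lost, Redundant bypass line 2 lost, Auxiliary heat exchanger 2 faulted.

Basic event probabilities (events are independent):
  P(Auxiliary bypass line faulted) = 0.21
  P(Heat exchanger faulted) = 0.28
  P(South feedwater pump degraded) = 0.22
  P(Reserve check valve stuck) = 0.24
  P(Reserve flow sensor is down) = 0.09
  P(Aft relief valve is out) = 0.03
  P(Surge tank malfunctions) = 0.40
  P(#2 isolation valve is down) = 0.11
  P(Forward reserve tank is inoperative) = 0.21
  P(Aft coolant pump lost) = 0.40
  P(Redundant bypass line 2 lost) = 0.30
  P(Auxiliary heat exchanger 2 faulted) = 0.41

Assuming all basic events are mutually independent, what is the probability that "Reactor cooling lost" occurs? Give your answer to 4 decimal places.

P(Emergency loop inoperative) [OR] = 1 − (1−0.21) × (1−0.28) × (1−0.22) × (1−0.24) = 0.662815
P(Primary loop down) [AND] = 0.09 × 0.03 = 0.002700
P(Heat-sink path unavailable) [OR] = 1 − (1−0.002700) × (1−0.40) = 0.401620
P(Recirculation branch fails) [AND] = 0.11 × 0.21 = 0.023100
P(Secondary loop inoperative) [AND] = 0.023100 × 0.40 × 0.30 = 0.002772
P(Reactor cooling lost) [OR] = 1 − (1−0.662815) × (1−0.401620) × (1−0.002772) × (1−0.41) = 0.881289
Rounded to 4 decimal places: P(Reactor cooling lost) ≈ 0.8813.

0.8813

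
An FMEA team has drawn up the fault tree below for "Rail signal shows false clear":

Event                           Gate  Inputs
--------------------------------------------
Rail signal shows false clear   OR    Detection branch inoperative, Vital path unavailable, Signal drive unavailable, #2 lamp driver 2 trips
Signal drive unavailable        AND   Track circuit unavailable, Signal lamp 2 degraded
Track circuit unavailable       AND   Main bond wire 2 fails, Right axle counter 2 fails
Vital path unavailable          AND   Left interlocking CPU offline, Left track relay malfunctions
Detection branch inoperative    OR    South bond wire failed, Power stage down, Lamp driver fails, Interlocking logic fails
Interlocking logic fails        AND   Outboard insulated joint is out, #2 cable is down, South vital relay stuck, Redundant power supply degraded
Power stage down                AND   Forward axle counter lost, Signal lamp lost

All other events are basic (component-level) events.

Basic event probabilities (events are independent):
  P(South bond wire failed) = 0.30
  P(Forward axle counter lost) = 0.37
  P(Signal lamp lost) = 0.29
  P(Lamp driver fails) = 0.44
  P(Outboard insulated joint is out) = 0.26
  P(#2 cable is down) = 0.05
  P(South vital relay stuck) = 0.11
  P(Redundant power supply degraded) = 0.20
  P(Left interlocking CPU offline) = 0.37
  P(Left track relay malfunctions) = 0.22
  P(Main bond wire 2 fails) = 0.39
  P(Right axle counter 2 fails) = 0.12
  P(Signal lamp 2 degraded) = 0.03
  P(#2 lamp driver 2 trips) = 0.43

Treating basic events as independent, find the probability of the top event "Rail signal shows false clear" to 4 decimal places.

0.8171

P(Power stage down) [AND] = 0.37 × 0.29 = 0.107300
P(Interlocking logic fails) [AND] = 0.26 × 0.05 × 0.11 × 0.20 = 0.000286
P(Detection branch inoperative) [OR] = 1 − (1−0.30) × (1−0.107300) × (1−0.44) × (1−0.000286) = 0.650162
P(Vital path unavailable) [AND] = 0.37 × 0.22 = 0.081400
P(Track circuit unavailable) [AND] = 0.39 × 0.12 = 0.046800
P(Signal drive unavailable) [AND] = 0.046800 × 0.03 = 0.001404
P(Rail signal shows false clear) [OR] = 1 − (1−0.650162) × (1−0.081400) × (1−0.001404) × (1−0.43) = 0.817081
Rounded to 4 decimal places: P(Rail signal shows false clear) ≈ 0.8171.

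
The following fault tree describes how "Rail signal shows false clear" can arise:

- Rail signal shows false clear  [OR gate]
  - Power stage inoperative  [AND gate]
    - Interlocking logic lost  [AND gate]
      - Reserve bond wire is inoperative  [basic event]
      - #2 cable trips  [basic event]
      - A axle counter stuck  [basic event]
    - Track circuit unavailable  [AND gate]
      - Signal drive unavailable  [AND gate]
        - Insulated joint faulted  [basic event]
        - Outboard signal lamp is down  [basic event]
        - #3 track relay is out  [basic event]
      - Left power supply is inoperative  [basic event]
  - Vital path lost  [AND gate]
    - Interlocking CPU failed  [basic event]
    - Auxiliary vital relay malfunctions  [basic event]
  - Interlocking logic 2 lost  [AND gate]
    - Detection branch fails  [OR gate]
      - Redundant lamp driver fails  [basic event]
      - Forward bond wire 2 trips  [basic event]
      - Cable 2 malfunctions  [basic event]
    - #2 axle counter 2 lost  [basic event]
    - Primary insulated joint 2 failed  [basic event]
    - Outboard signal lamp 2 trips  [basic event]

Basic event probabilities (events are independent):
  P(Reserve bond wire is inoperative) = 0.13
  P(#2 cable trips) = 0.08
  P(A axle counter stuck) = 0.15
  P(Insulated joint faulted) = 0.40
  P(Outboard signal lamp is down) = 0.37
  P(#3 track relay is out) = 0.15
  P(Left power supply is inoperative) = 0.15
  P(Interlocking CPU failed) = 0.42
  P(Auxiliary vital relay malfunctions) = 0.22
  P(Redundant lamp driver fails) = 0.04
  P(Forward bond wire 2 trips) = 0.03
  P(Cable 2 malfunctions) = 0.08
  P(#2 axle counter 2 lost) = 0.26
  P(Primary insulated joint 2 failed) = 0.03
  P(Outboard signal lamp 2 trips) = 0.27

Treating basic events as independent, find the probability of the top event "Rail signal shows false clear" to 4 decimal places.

P(Interlocking logic lost) [AND] = 0.13 × 0.08 × 0.15 = 0.001560
P(Signal drive unavailable) [AND] = 0.40 × 0.37 × 0.15 = 0.022200
P(Track circuit unavailable) [AND] = 0.022200 × 0.15 = 0.003330
P(Power stage inoperative) [AND] = 0.001560 × 0.003330 = 0.000005
P(Vital path lost) [AND] = 0.42 × 0.22 = 0.092400
P(Detection branch fails) [OR] = 1 − (1−0.04) × (1−0.03) × (1−0.08) = 0.143296
P(Interlocking logic 2 lost) [AND] = 0.143296 × 0.26 × 0.03 × 0.27 = 0.000302
P(Rail signal shows false clear) [OR] = 1 − (1−0.000005) × (1−0.092400) × (1−0.000302) = 0.092679
Rounded to 4 decimal places: P(Rail signal shows false clear) ≈ 0.0927.

0.0927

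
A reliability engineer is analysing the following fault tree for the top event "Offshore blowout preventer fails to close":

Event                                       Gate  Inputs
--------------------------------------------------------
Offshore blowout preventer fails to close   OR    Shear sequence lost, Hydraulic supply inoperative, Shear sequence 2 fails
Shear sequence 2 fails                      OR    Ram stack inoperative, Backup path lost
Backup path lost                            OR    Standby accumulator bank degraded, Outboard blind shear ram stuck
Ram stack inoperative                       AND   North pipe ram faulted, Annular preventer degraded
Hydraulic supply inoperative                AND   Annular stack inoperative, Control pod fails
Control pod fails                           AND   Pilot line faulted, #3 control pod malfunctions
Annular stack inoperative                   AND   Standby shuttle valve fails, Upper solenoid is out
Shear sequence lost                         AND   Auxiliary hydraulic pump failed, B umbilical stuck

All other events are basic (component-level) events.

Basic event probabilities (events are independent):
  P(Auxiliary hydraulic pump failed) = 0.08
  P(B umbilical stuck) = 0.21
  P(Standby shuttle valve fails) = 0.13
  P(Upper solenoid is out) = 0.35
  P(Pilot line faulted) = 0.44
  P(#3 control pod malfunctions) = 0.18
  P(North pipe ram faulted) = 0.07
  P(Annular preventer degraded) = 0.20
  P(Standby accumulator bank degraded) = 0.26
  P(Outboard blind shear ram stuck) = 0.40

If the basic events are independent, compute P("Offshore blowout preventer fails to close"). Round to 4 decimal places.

P(Shear sequence lost) [AND] = 0.08 × 0.21 = 0.016800
P(Annular stack inoperative) [AND] = 0.13 × 0.35 = 0.045500
P(Control pod fails) [AND] = 0.44 × 0.18 = 0.079200
P(Hydraulic supply inoperative) [AND] = 0.045500 × 0.079200 = 0.003604
P(Ram stack inoperative) [AND] = 0.07 × 0.20 = 0.014000
P(Backup path lost) [OR] = 1 − (1−0.26) × (1−0.40) = 0.556000
P(Shear sequence 2 fails) [OR] = 1 − (1−0.014000) × (1−0.556000) = 0.562216
P(Offshore blowout preventer fails to close) [OR] = 1 − (1−0.016800) × (1−0.003604) × (1−0.562216) = 0.571122
Rounded to 4 decimal places: P(Offshore blowout preventer fails to close) ≈ 0.5711.

0.5711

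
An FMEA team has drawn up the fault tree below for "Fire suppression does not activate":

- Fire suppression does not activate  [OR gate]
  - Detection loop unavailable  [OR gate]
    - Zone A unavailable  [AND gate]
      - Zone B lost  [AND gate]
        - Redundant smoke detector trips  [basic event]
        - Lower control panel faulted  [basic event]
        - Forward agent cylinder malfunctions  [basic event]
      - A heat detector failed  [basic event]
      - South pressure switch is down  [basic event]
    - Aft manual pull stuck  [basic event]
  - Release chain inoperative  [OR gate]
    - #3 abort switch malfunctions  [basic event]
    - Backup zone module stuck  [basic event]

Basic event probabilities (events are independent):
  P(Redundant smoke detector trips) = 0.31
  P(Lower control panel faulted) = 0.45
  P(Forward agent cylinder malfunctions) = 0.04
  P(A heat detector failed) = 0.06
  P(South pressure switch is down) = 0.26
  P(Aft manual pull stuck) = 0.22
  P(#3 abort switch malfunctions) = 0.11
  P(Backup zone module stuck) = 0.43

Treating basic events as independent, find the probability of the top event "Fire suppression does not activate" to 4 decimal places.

P(Zone B lost) [AND] = 0.31 × 0.45 × 0.04 = 0.005580
P(Zone A unavailable) [AND] = 0.005580 × 0.06 × 0.26 = 0.000087
P(Detection loop unavailable) [OR] = 1 − (1−0.000087) × (1−0.22) = 0.220068
P(Release chain inoperative) [OR] = 1 − (1−0.11) × (1−0.43) = 0.492700
P(Fire suppression does not activate) [OR] = 1 − (1−0.220068) × (1−0.492700) = 0.604340
Rounded to 4 decimal places: P(Fire suppression does not activate) ≈ 0.6043.

0.6043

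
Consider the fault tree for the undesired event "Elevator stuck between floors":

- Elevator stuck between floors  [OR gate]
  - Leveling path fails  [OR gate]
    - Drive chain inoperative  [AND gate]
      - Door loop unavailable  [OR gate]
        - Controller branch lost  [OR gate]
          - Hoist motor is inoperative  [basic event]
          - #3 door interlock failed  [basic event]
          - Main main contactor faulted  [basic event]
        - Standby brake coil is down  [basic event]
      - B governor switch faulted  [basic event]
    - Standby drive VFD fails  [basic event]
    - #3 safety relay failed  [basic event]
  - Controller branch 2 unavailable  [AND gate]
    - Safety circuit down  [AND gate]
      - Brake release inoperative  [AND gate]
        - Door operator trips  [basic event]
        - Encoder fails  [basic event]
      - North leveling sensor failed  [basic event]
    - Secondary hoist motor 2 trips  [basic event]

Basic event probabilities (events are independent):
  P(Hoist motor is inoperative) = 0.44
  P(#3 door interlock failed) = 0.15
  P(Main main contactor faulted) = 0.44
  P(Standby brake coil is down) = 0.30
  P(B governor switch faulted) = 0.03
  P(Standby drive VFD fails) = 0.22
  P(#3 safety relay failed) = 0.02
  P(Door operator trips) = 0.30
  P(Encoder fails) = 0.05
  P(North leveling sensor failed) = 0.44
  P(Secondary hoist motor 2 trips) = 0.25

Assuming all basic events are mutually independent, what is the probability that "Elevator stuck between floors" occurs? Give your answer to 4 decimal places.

P(Controller branch lost) [OR] = 1 − (1−0.44) × (1−0.15) × (1−0.44) = 0.733440
P(Door loop unavailable) [OR] = 1 − (1−0.733440) × (1−0.30) = 0.813408
P(Drive chain inoperative) [AND] = 0.813408 × 0.03 = 0.024402
P(Leveling path fails) [OR] = 1 − (1−0.024402) × (1−0.22) × (1−0.02) = 0.254253
P(Brake release inoperative) [AND] = 0.30 × 0.05 = 0.015000
P(Safety circuit down) [AND] = 0.015000 × 0.44 = 0.006600
P(Controller branch 2 unavailable) [AND] = 0.006600 × 0.25 = 0.001650
P(Elevator stuck between floors) [OR] = 1 − (1−0.254253) × (1−0.001650) = 0.255483
Rounded to 4 decimal places: P(Elevator stuck between floors) ≈ 0.2555.

0.2555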